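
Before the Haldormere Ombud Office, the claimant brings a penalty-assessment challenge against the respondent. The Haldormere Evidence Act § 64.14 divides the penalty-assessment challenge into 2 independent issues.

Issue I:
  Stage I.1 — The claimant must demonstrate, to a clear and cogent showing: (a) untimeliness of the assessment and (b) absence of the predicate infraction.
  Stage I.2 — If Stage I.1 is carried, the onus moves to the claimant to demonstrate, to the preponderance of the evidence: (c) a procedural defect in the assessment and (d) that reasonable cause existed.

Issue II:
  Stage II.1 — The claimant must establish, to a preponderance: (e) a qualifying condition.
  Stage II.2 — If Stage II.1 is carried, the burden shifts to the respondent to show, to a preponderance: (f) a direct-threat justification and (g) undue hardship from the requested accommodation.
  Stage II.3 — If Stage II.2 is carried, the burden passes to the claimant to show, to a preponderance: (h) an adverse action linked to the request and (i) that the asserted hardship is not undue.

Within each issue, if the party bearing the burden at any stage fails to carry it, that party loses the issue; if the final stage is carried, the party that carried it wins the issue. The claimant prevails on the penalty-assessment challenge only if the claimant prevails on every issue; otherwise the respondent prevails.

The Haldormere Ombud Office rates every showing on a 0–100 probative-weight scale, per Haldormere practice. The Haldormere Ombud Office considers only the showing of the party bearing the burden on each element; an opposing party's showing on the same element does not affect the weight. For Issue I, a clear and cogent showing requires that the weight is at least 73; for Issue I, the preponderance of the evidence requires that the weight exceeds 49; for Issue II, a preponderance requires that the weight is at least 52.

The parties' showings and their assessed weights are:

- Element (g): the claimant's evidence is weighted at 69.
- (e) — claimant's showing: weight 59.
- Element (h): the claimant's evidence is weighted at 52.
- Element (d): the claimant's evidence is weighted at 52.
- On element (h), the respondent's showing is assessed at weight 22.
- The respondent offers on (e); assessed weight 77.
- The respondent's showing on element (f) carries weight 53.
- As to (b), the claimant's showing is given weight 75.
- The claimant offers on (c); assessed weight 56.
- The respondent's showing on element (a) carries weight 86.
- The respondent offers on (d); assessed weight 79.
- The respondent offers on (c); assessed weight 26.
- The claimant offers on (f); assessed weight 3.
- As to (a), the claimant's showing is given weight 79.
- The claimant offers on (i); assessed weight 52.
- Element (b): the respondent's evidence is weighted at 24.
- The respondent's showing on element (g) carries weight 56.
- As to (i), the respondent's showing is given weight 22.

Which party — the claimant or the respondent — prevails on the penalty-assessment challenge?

— Issue I —
Stage I.1 (claimant, a clear and cogent showing, weight is at least 73): (a) 79 (respondent's 86 disregarded) ≥ 73 — meets; (b) 75 (respondent's 24 disregarded) ≥ 73 — meets.
  Stage I.1 is satisfied; the claimant continues to bear the burden.
Stage I.2 (claimant, the preponderance of the evidence, weight exceeds 49): (c) 56 (respondent's 26 disregarded) > 49 — meets; (d) 52 (respondent's 79 disregarded) > 49 — meets.
  All elements met at the final stage.
Every stage carried; the claimant prevails on this issue.
— Issue II —
Stage II.1 — burden on claimant; standard: a preponderance (weight is at least 52).
    (e): 59 (respondent's 77 disregarded) ≥ 52 [met]
  All elements met. The burden passes to the respondent.
Stage II.2 — burden on respondent; standard: a preponderance (weight is at least 52).
    (f): 53 (claimant's 3 disregarded) ≥ 52 [met]
    (g): 56 (claimant's 69 disregarded) ≥ 52 [met]
  All elements met. The burden passes to the claimant.
Stage II.3 — burden on claimant; standard: a preponderance (weight is at least 52).
    (h): 52 (respondent's 22 disregarded) ≥ 52 [met]
    (i): 52 (respondent's 22 disregarded) ≥ 52 [met]
  All elements met at the final stage.
Every stage carried; the claimant prevails on this issue.
Per-issue: Issue I → claimant; Issue II → claimant. The claimant must prevail on every issue; overall, the claimant prevails.

claimant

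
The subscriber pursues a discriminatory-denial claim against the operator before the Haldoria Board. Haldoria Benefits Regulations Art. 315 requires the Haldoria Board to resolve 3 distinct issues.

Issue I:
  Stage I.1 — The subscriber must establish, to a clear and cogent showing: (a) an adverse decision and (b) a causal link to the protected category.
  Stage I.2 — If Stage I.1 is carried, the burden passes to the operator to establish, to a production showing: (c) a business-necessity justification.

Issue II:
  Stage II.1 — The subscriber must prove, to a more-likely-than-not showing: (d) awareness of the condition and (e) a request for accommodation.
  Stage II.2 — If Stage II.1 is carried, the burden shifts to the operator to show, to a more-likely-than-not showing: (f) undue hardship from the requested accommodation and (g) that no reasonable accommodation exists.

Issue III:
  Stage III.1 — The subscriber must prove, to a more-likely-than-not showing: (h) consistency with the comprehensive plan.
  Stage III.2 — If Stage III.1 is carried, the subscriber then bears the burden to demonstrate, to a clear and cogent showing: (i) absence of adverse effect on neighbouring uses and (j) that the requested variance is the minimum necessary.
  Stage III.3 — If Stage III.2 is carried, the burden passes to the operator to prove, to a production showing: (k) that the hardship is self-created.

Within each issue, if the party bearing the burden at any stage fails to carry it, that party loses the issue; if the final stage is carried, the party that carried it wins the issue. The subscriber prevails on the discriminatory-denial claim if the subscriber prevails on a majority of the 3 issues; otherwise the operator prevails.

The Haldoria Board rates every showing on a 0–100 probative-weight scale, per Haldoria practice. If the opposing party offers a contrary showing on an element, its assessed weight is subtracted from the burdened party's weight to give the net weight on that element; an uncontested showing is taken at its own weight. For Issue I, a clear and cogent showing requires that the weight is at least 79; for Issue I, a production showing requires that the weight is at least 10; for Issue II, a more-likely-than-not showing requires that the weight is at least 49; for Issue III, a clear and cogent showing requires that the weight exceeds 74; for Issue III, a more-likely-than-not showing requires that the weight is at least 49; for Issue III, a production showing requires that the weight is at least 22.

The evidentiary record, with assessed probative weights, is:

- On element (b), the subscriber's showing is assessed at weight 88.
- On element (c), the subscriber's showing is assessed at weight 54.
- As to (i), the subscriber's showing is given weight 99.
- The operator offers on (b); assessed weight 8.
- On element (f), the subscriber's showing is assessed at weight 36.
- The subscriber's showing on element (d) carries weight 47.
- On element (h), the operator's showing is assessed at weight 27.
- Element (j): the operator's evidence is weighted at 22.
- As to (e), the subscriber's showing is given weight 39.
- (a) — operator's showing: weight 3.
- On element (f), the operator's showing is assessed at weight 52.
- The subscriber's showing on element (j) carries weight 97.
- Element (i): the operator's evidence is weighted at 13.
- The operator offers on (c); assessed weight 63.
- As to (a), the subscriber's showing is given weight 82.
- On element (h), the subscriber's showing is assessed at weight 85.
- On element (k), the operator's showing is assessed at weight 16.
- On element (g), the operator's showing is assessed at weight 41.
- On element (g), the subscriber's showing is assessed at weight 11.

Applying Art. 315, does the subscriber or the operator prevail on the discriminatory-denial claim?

subscriber

— Issue I —
Stage I.1 — burden on subscriber; standard: a clear and cogent showing (weight is at least 79).
    (a): 82 − 3 = 79 ≥ 79 [met]
    (b): 88 − 8 = 80 ≥ 79 [met]
  Stage I.1 is satisfied; the onus moves to the operator.
Stage I.2 — burden on operator; standard: a production showing (weight is at least 10).
    (c): 63 − 54 = 9 < 10 [not met]
  Not every element is met, so the operator fails to carry Stage I.2.
So the subscriber prevails on this issue.
— Issue II —
At Stage II.1 the subscriber must meet a more-likely-than-not showing (weight is at least 49): on (d) the weight is 47, < 49, so (d) does not meet the standard; on (e) the weight is 39, which does not reach 49, so (e) does not meet the standard.
  The subscriber does not carry Stage II.1.
The operator prevails on this issue.
— Issue III —
At Stage III.1 the subscriber must meet a more-likely-than-not showing (weight is at least 49): on (h) the weight is 85 less the opposing 27 gives net 58, which does reach 49, so (h) meets the standard.
  Stage III.1 is satisfied; the subscriber continues to bear the burden.
At Stage III.2 the subscriber must meet a clear and cogent showing (weight exceeds 74): on (i) the weight is 99 less the opposing 13 gives net 86, which does exceed 74, so (i) meets the standard; on (j) the weight is 97 less the opposing 22 gives net 75, which does exceed 74, so (j) meets the standard.
  All elements met. The burden passes to the operator.
At Stage III.3 the operator must meet a production showing (weight is at least 22): on (k) the weight is 16, which does not reach 22, so (k) does not meet the standard.
  The operator does not carry Stage III.3.
So the subscriber prevails on this issue.
Per-issue: Issue I → subscriber; Issue II → operator; Issue III → subscriber. The subscriber must prevail on a majority of issues; overall, the subscriber prevails.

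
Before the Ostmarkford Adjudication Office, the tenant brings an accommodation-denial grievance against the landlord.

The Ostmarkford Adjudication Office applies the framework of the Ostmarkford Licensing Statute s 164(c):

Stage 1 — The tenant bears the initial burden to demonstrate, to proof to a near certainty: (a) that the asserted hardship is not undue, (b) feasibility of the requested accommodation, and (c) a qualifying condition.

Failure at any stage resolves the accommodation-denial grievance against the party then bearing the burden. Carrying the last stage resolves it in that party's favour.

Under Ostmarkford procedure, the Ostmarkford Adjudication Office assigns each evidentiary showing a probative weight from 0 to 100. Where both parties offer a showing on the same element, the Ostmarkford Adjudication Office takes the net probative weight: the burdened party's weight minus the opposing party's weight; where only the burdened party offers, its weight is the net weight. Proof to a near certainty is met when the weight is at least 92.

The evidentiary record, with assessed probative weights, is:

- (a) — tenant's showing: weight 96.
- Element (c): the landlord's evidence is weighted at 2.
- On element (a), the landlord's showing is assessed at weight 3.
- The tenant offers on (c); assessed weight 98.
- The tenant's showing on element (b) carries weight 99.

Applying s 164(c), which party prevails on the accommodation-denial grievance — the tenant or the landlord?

Stage 1 (tenant, proof to a near certainty, weight is at least 92): (a) net 96−3=93 ≥ 92 — meets; (b) 99 ≥ 92 — meets; (c) net 98−2=96 ≥ 92 — meets.
  The tenant carries the last stage.
Every stage carried; the tenant prevails.

tenant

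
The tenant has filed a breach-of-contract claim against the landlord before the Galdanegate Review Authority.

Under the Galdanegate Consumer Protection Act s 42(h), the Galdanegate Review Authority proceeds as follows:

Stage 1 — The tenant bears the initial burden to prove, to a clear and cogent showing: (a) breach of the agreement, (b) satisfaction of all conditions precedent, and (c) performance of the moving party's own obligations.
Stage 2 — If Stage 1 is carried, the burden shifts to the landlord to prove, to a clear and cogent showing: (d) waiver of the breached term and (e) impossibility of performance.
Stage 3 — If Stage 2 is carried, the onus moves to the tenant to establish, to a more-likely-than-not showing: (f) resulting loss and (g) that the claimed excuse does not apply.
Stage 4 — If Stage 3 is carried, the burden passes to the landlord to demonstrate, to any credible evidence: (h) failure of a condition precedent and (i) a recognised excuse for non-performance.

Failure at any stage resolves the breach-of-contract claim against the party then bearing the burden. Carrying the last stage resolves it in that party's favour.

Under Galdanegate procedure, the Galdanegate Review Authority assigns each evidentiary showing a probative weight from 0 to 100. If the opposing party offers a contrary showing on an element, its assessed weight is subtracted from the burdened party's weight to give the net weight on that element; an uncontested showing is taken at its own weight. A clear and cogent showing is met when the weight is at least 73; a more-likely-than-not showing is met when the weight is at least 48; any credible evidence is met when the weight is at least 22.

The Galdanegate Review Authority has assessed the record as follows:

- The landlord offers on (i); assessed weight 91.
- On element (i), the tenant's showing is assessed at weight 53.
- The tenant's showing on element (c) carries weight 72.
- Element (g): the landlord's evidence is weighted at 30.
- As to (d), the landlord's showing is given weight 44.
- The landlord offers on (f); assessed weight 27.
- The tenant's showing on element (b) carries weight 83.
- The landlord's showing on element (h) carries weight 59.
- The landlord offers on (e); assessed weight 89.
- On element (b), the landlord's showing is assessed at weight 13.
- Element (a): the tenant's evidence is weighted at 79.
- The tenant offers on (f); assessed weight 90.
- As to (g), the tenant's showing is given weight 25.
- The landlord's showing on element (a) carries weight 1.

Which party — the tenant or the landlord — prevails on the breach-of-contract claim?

landlord

Stage 1 — burden on tenant; standard: a clear and cogent showing (weight is at least 73).
    (a): 79 − 1 = 78 ≥ 73 [met]
    (b): 83 − 13 = 70 < 73 [not met]
    (c): 72 < 73 [not met]
  Not every element is met, so the tenant fails to carry Stage 1.
The analysis ends at Stage 1; the landlord prevails.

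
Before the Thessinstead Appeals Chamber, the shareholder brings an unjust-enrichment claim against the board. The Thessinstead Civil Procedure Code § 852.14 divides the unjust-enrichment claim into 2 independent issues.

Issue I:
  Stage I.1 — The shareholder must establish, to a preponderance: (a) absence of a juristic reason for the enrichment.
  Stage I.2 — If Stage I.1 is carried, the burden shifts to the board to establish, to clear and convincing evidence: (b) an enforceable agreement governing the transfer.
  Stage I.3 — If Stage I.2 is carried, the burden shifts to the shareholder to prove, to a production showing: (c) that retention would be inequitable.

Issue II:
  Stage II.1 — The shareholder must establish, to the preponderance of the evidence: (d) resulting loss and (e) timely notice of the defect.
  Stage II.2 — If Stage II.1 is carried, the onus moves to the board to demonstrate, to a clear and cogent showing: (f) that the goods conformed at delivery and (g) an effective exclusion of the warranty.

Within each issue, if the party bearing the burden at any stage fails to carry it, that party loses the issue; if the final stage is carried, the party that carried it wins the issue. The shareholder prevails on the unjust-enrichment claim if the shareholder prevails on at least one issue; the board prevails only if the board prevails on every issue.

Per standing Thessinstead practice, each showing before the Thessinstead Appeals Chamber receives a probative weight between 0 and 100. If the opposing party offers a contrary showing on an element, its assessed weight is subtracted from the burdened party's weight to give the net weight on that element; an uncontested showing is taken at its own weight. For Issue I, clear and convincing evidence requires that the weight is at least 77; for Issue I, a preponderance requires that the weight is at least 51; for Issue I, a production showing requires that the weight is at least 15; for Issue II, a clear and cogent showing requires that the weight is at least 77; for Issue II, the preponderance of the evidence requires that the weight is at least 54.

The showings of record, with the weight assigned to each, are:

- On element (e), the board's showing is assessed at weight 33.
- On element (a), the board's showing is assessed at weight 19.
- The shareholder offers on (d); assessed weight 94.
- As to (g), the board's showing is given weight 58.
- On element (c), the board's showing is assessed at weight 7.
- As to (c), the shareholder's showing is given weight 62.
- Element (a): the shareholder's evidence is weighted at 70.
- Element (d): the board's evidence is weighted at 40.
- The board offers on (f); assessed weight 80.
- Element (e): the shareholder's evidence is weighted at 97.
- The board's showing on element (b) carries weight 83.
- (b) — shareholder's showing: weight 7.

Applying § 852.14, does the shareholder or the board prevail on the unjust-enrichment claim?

shareholder

— Issue I —
At Stage I.1 the shareholder must meet a preponderance (weight is at least 51): on (a) the weight is 70 less the opposing 19 gives net 51, which does reach 51, so (a) meets the standard.
  All elements met. The burden passes to the board.
At Stage I.2 the board must meet clear and convincing evidence (weight is at least 77): on (b) the weight is 83 less the opposing 7 gives net 76, < 77, so (b) does not meet the standard.
  The board does not carry Stage I.2.
So the shareholder prevails on this issue.
— Issue II —
Stage II.1 (shareholder, the preponderance of the evidence, weight is at least 54): (d) net 94−40=54 ≥ 54 — meets; (e) net 97−33=64 ≥ 54 — meets.
  All elements met. The burden passes to the board.
Stage II.2 (board, a clear and cogent showing, weight is at least 77): (f) 80 ≥ 77 — meets; (g) 58 < 77 — fails.
  Stage II.2 not carried; the board fails its burden.
So the shareholder prevails on this issue.
Per-issue: Issue I → shareholder; Issue II → shareholder. The shareholder must prevail on at least one issue; overall, the shareholder prevails.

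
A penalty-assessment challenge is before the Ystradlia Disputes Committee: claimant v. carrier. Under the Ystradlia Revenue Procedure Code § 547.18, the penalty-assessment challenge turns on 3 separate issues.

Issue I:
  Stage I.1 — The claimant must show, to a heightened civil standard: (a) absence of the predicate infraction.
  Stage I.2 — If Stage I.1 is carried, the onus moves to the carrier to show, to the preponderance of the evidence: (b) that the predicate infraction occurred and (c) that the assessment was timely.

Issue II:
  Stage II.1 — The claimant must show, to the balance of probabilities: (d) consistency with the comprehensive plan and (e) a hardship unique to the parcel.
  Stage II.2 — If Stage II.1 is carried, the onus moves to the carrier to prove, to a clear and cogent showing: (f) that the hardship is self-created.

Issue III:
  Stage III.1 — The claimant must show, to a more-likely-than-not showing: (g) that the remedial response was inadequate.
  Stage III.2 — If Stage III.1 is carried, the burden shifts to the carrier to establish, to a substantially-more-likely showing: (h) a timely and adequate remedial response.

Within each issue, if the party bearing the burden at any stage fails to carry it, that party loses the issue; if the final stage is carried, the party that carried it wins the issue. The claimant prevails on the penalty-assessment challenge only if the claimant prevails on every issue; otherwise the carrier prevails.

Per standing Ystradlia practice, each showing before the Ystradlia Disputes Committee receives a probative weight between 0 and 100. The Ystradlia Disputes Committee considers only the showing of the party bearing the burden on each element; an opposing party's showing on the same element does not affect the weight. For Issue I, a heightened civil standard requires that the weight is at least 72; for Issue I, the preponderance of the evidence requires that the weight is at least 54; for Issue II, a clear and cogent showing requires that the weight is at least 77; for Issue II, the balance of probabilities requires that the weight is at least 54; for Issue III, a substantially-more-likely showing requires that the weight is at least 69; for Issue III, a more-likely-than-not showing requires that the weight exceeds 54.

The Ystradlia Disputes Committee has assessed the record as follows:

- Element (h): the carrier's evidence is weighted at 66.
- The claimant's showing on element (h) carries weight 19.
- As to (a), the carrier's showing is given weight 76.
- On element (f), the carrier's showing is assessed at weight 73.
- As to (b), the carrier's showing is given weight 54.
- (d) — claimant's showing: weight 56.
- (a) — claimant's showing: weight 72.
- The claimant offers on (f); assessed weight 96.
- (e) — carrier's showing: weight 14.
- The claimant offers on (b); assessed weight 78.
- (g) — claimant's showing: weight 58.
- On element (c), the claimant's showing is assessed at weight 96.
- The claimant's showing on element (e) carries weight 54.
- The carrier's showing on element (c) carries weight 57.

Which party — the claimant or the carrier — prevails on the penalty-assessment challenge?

carrier

— Issue I —
At Stage I.1 the claimant must meet a heightened civil standard (weight is at least 72): on (a) the weight is 72 (the carrier's 76 is given no effect), which does reach 72, so (a) meets the standard.
  The claimant carries Stage I.1; the carrier now bears the burden.
At Stage I.2 the carrier must meet the preponderance of the evidence (weight is at least 54): on (b) the weight is 54 (the claimant's 78 is given no effect), which does reach 54, so (b) meets the standard; on (c) the weight is 57 (the claimant's 96 is given no effect), ≥ 54, so (c) meets the standard.
  The carrier carries the last stage.
Every stage carried; the carrier prevails on this issue.
— Issue II —
Stage II.1 — burden on claimant; standard: the balance of probabilities (weight is at least 54).
    (d): 56 ≥ 54 [met]
    (e): 54 (carrier's 14 disregarded) ≥ 54 [met]
  Stage II.1 carried; the burden shifts to the carrier.
Stage II.2 — burden on carrier; standard: a clear and cogent showing (weight is at least 77).
    (f): 73 (claimant's 96 disregarded) < 77 [not met]
  Not every element is met, so the carrier fails to carry Stage II.2.
The claimant prevails on this issue.
— Issue III —
Stage III.1 — burden on claimant; standard: a more-likely-than-not showing (weight exceeds 54).
    (g): 58 > 54 [met]
  All elements met. The burden passes to the carrier.
Stage III.2 — burden on carrier; standard: a substantially-more-likely showing (weight is at least 69).
    (h): 66 (claimant's 19 disregarded) < 69 [not met]
  Not every element is met, so the carrier fails to carry Stage III.2.
So the claimant prevails on this issue.
Per-issue: Issue I → carrier; Issue II → claimant; Issue III → claimant. The claimant must prevail on every issue; overall, the carrier prevails.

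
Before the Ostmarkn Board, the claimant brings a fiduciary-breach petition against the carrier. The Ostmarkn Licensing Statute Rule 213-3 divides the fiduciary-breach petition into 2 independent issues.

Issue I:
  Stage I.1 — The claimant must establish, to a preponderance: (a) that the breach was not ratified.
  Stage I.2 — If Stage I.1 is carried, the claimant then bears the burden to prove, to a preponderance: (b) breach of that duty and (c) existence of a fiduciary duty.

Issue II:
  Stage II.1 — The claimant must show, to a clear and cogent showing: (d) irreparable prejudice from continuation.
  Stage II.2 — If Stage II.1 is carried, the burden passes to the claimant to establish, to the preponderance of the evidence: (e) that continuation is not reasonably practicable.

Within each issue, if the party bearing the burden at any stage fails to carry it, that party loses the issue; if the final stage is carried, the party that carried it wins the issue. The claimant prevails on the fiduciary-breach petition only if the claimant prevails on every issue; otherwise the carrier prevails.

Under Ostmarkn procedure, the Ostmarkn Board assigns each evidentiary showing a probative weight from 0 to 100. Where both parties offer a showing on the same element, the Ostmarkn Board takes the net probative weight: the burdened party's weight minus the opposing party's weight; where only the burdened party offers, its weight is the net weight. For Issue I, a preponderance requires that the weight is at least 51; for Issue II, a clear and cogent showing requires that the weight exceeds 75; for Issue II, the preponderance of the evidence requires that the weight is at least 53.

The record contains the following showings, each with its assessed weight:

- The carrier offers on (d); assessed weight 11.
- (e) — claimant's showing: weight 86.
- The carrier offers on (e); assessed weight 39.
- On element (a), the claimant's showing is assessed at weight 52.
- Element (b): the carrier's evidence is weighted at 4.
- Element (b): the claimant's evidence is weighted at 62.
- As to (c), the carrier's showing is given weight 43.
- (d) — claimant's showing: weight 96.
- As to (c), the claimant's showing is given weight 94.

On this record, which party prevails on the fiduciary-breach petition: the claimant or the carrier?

— Issue I —
At Stage I.1 the claimant must meet a preponderance (weight is at least 51): on (a) the weight is 52, which does reach 51, so (a) meets the standard.
  Stage I.1 carried; the burden remains with the claimant.
At Stage I.2 the claimant must meet a preponderance (weight is at least 51): on (b) the weight is 62 less the opposing 4 gives net 58, ≥ 51, so (b) meets the standard; on (c) the weight is 94 less the opposing 43 gives net 51, which does reach 51, so (c) meets the standard.
  All elements met at the final stage.
Every stage carried; the claimant prevails on this issue.
— Issue II —
Stage II.1 (claimant, a clear and cogent showing, weight exceeds 75): (d) net 96−11=85 > 75 — meets.
  Stage II.1 carried; the burden remains with the claimant.
Stage II.2 (claimant, the preponderance of the evidence, weight is at least 53): (e) net 86−39=47 < 53 — fails.
  Not every element is met, so the claimant fails to carry Stage II.2.
The carrier prevails on this issue.
Per-issue: Issue I → claimant; Issue II → carrier. The claimant must prevail on every issue; overall, the carrier prevails.

carrier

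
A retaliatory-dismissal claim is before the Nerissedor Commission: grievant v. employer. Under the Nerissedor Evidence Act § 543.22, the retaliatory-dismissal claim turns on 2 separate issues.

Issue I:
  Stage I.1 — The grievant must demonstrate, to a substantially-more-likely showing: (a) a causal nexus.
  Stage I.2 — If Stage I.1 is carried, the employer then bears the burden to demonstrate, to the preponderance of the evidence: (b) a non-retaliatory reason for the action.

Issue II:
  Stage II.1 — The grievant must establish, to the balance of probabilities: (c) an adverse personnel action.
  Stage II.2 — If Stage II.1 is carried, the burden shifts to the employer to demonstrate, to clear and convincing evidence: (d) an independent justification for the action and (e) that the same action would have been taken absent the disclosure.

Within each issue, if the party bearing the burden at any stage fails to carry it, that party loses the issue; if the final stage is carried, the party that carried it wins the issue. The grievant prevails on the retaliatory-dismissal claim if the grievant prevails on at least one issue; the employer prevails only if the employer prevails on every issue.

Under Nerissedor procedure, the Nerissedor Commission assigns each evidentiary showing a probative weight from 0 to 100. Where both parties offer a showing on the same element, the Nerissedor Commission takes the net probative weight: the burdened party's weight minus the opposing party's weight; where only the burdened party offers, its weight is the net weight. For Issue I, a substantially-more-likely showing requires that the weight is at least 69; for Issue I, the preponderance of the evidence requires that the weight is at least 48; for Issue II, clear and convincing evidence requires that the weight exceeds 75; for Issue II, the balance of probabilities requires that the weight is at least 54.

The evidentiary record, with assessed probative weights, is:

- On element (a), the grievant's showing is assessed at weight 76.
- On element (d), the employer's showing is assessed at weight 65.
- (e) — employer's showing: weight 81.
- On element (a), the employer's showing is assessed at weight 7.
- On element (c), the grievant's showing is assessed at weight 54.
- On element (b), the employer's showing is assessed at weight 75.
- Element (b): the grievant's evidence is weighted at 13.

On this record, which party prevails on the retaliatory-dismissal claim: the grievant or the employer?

— Issue I —
Stage I.1 — burden on grievant; standard: a substantially-more-likely showing (weight is at least 69).
    (a): 76 − 7 = 69 ≥ 69 [met]
  All elements met. The burden passes to the employer.
Stage I.2 — burden on employer; standard: the preponderance of the evidence (weight is at least 48).
    (b): 75 − 13 = 62 ≥ 48 [met]
  All elements met at the final stage.
Every stage carried; the employer prevails on this issue.
— Issue II —
Stage II.1 — burden on grievant; standard: the balance of probabilities (weight is at least 54).
    (c): 54 ≥ 54 [met]
  Stage II.1 carried; the burden shifts to the employer.
Stage II.2 — burden on employer; standard: clear and convincing evidence (weight exceeds 75).
    (d): 65 ≤ 75 [not met]
    (e): 81 > 75 [met]
  The employer does not carry Stage II.2.
The grievant prevails on this issue.
Per-issue: Issue I → employer; Issue II → grievant. The grievant must prevail on at least one issue; overall, the grievant prevails.

grievant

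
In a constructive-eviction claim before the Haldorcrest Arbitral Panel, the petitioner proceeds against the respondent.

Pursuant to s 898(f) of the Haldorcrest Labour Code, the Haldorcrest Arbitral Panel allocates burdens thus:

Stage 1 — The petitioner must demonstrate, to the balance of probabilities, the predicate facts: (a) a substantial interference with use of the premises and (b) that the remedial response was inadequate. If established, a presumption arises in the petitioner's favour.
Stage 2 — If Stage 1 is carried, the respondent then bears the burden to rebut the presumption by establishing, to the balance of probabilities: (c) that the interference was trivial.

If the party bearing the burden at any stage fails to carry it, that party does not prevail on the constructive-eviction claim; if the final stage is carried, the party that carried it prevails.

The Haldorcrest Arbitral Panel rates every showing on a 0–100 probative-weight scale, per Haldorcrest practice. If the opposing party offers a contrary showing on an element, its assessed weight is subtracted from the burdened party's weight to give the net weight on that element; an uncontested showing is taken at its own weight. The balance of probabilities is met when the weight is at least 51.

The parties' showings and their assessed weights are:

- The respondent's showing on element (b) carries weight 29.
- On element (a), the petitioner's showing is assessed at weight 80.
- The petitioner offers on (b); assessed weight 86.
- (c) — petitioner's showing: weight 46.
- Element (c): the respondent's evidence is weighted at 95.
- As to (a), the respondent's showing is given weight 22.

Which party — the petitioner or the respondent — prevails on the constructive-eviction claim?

Stage 1 — burden on petitioner; standard: the balance of probabilities (weight is at least 51).
    (a): 80 − 22 = 58 ≥ 51 [met]
    (b): 86 − 29 = 57 ≥ 51 [met]
  All elements met. The burden passes to the respondent.
Stage 2 — burden on respondent; standard: the balance of probabilities (weight is at least 51).
    (c): 95 − 46 = 49 < 51 [not met]
  The respondent does not carry Stage 2.
The analysis ends at Stage 2; the petitioner prevails.

petitioner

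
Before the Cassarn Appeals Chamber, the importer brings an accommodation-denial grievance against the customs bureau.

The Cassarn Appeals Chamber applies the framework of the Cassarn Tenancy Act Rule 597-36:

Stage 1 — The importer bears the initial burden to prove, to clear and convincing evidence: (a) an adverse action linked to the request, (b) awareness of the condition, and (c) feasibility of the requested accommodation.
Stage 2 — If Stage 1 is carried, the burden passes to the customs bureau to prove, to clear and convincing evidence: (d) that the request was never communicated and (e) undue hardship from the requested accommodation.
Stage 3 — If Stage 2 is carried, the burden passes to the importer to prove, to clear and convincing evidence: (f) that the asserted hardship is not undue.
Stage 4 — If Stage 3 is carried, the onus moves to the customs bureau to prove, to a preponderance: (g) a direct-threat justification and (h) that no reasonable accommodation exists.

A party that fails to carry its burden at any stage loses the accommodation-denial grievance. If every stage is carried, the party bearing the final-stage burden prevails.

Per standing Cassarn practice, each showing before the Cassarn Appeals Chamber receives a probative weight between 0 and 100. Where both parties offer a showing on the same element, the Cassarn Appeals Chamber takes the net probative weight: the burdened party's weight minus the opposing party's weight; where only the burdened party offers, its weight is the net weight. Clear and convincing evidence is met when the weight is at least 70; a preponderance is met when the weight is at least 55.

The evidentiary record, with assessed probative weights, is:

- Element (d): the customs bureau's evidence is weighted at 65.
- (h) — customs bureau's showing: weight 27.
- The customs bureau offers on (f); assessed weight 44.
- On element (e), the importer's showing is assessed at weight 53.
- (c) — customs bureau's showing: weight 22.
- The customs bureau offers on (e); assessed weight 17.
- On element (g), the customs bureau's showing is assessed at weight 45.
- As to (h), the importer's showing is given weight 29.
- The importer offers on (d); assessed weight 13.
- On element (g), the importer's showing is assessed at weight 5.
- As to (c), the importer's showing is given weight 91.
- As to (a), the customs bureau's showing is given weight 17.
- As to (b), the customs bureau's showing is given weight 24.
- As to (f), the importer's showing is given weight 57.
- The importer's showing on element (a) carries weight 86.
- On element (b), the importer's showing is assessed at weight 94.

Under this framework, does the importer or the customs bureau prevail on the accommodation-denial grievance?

customs bureau

Stage 1 — burden on importer; standard: clear and convincing evidence (weight is at least 70).
    (a): 86 − 17 = 69 < 70 [not met]
    (b): 94 − 24 = 70 ≥ 70 [met]
    (c): 91 − 22 = 69 < 70 [not met]
  The importer does not carry Stage 1.
The customs bureau prevails.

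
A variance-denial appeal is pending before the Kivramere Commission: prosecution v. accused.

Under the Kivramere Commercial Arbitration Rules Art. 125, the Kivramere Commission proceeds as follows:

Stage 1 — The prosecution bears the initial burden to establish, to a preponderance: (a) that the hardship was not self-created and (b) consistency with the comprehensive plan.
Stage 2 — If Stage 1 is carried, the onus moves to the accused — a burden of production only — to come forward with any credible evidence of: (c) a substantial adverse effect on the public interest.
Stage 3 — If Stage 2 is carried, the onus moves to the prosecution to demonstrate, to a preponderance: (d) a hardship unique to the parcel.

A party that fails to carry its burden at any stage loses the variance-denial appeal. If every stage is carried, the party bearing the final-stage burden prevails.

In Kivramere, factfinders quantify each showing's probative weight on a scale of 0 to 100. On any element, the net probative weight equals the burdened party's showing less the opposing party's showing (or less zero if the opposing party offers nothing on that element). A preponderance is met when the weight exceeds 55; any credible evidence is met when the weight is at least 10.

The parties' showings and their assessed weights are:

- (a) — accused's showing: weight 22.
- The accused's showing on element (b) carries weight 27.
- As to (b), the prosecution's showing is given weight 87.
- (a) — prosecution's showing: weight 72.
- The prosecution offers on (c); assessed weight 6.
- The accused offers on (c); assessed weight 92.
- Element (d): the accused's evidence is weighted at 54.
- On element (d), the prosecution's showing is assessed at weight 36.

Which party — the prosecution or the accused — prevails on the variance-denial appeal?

Stage 1 — burden on prosecution; standard: a preponderance (weight exceeds 55).
    (a): 72 − 22 = 50 ≤ 55 [not met]
    (b): 87 − 27 = 60 > 55 [met]
  The prosecution does not carry Stage 1.
So the accused prevails.

accused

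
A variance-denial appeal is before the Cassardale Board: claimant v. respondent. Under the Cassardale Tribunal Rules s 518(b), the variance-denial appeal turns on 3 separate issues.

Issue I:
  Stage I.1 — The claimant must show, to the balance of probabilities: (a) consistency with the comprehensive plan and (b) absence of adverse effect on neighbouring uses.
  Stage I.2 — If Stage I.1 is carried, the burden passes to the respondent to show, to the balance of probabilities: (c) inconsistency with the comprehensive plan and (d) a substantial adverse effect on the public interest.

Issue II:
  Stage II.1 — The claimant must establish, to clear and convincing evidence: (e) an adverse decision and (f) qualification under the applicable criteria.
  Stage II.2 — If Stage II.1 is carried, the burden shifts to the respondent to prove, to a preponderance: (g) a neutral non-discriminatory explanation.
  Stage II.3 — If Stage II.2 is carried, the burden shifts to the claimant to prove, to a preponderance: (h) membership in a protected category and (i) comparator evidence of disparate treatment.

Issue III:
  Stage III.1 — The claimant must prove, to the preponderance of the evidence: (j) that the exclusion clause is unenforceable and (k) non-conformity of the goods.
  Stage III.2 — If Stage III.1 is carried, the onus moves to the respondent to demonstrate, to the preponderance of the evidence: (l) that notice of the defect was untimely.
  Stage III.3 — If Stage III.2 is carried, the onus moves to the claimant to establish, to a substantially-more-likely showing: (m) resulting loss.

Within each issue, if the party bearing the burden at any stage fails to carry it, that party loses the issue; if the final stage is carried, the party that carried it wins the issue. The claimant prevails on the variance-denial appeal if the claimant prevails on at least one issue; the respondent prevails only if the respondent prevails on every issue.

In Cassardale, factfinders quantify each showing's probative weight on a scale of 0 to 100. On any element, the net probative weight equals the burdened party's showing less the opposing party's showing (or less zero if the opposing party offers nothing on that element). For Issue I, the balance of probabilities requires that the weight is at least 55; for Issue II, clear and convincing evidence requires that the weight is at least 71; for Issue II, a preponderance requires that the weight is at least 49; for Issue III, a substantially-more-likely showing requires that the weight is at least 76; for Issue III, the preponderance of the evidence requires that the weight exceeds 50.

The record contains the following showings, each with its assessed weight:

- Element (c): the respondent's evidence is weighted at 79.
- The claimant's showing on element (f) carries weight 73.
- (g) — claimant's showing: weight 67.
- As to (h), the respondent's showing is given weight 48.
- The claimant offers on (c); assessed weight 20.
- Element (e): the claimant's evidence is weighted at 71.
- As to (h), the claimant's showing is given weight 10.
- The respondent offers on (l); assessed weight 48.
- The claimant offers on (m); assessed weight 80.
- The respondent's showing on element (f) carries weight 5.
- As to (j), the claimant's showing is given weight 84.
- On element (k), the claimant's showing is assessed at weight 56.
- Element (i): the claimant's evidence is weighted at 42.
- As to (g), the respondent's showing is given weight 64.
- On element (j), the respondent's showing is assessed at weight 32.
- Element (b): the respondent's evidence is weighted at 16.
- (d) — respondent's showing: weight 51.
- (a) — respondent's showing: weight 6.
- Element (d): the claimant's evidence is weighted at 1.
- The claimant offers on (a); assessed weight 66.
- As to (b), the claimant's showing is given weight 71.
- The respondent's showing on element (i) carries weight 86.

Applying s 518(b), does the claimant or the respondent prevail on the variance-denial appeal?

— Issue I —
Stage I.1 — burden on claimant; standard: the balance of probabilities (weight is at least 55).
    (a): 66 − 6 = 60 ≥ 55 [met]
    (b): 71 − 16 = 55 ≥ 55 [met]
  All elements met. The burden passes to the respondent.
Stage I.2 — burden on respondent; standard: the balance of probabilities (weight is at least 55).
    (c): 79 − 20 = 59 ≥ 55 [met]
    (d): 51 − 1 = 50 < 55 [not met]
  Not every element is met, so the respondent fails to carry Stage I.2.
So the claimant prevails on this issue.
— Issue II —
At Stage II.1 the claimant must meet clear and convincing evidence (weight is at least 71): on (e) the weight is 71, ≥ 71, so (e) meets the standard; on (f) the weight is 73 less the opposing 5 gives net 68, which does not reach 71, so (f) does not meet the standard.
  Not every element is met, so the claimant fails to carry Stage II.1.
The respondent prevails on this issue.
— Issue III —
At Stage III.1 the claimant must meet the preponderance of the evidence (weight exceeds 50): on (j) the weight is 84 less the opposing 32 gives net 52, which does exceed 50, so (j) meets the standard; on (k) the weight is 56, > 50, so (k) meets the standard.
  Stage III.1 is satisfied; the onus moves to the respondent.
At Stage III.2 the respondent must meet the preponderance of the evidence (weight exceeds 50): on (l) the weight is 48, ≤ 50, so (l) does not meet the standard.
  Not every element is met, so the respondent fails to carry Stage III.2.
The analysis ends at Stage III.2; the claimant prevails on this issue.
Per-issue: Issue I → claimant; Issue II → respondent; Issue III → claimant. The claimant must prevail on at least one issue; overall, the claimant prevails.

claimant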